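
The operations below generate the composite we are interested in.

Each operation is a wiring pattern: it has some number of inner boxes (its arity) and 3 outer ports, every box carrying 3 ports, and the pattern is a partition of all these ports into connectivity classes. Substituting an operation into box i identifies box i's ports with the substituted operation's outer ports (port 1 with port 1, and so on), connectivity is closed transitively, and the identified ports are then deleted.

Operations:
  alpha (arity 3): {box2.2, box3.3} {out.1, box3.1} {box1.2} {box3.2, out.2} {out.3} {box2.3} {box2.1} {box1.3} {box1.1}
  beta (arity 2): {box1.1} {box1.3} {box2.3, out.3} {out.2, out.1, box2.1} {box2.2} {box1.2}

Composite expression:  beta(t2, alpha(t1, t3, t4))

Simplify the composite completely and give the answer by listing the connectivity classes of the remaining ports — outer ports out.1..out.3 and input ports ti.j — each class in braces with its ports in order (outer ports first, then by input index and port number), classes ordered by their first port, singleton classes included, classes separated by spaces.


{out.1, out.2, t4.1} {out.3} {t1.1} {t1.2} {t1.3} {t2.1} {t2.2} {t2.3} {t3.1} {t3.2, t4.3} {t3.3} {t4.2}

After gluing at beta, chains via deleted ports link the t-ports.
alpha over (t1, t3, t4) gives {out.1, t4.1} {out.2, t4.2} {out.3} {t1.1} {t1.2} {t1.3} {t3.1} {t3.2, t4.3} {t3.3}, out.j being that stage's outer ports
beta over (t2, t1, t3, t4) gives {out.1, out.2, t4.1} {out.3} {t1.1} {t1.2} {t1.3} {t2.1} {t2.2} {t2.3} {t3.1} {t3.2, t4.3} {t3.3} {t4.2}, out.j being that stage's outer ports


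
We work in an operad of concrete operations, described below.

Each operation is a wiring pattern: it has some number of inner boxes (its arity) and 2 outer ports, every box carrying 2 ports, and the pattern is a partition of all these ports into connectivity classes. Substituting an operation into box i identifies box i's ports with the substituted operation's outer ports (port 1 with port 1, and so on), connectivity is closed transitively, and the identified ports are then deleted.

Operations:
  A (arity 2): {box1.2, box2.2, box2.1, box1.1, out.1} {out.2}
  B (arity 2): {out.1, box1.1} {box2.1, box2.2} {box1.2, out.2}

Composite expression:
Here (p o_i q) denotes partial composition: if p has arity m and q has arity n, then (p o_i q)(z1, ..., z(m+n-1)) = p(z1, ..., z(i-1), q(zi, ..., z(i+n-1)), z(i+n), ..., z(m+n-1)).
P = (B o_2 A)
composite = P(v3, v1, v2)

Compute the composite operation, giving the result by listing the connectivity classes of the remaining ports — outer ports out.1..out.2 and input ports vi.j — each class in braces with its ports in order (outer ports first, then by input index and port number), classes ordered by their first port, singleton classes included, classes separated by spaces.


{out.1, v3.1} {out.2, v3.2} {v1.1, v1.2, v2.1, v2.2}

Two ports join when wires chain via B-identified ports.
stage A: inputs (v1, v2), connectivity {out.1, v1.1, v1.2, v2.1, v2.2} {out.2}, out.j its boundary
stage B: inputs (v3, v1, v2), connectivity {out.1, v3.1} {out.2, v3.2} {v1.1, v1.2, v2.1, v2.2}, out.j its boundary


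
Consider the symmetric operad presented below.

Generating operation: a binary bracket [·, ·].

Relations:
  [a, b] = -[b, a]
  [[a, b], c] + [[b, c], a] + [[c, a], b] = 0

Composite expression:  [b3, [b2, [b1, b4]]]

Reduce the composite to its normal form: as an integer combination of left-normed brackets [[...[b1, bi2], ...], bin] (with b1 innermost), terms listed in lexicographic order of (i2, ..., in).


[[[b1, b4], b2], b3]

Left-normed coefficients sit on the b1-initial expansion words.
Composite bracket: [b3, [b2, [b1, b4]]]
Full expansion: 8 signed words from ab - ba (2^3 = 8).
Words beginning with b1 determine it all:
  the word b1b4b2b3 carries sign +1 and contributes +[[[b1, b4], b2], b3]


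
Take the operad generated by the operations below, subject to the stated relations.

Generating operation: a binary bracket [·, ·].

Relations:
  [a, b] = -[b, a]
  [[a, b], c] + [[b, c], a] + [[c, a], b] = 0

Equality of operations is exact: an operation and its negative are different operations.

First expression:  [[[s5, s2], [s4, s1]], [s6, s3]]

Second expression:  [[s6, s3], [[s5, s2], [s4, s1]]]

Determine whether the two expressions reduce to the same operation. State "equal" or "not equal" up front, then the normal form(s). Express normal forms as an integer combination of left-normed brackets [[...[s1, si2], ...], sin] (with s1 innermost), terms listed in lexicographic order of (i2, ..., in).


not equal; first: [[[[[s1, s4], s2], s5], s3], s6] - [[[[[s1, s4], s2], s5], s6], s3] - [[[[[s1, s4], s5], s2], s3], s6] + [[[[[s1, s4], s5], s2], s6], s3]; second: -[[[[[s1, s4], s2], s5], s3], s6] + [[[[[s1, s4], s2], s5], s6], s3] + [[[[[s1, s4], s5], s2], s3], s6] - [[[[[s1, s4], s5], s2], s6], s3]

In normal form, the first expression is [[[[[s1, s4], s2], s5], s3], s6] - [[[[[s1, s4], s2], s5], s6], s3] - [[[[[s1, s4], s5], s2], s3], s6] + [[[[[s1, s4], s5], s2], s6], s3]
In normal form, the second expression is -[[[[[s1, s4], s2], s5], s3], s6] + [[[[[s1, s4], s2], s5], s6], s3] + [[[[[s1, s4], s5], s2], s3], s6] - [[[[[s1, s4], s5], s2], s6], s3]
They disagree, so not equal.


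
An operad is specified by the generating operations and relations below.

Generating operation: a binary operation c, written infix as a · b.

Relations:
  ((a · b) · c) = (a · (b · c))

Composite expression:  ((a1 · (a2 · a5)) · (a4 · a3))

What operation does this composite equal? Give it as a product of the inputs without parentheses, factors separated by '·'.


a1 · a2 · a5 · a4 · a3

The c-tree's shape is irrelevant; the a-reading-order decides.
(a2 · a5) flattens to a2 · a5
(a1 · (a2 · a5)) flattens to a1 · a2 · a5
(a4 · a3) flattens to a4 · a3
((a1 · (a2 · a5)) · (a4 · a3)) flattens to a1 · a2 · a5 · a4 · a3


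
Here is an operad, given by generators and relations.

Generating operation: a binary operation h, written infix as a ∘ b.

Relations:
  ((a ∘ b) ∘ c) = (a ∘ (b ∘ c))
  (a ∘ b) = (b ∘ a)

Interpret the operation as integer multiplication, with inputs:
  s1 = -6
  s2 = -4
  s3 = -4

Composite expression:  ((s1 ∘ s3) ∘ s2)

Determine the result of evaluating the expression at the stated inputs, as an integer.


-96

(s1 ∘ s3) = 24
((s1 ∘ s3) ∘ s2) = -96


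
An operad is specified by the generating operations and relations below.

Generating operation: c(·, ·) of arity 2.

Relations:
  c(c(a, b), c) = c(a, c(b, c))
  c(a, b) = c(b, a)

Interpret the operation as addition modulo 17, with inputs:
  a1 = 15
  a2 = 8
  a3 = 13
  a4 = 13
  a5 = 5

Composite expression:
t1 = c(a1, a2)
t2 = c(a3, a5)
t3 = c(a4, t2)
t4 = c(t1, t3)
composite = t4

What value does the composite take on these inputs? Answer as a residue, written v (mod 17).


c(a1, a2) = 6
c(a3, a5) = 1
c(a4, c(a3, a5)) = 14
c(c(a1, a2), c(a4, c(a3, a5))) = 3

3 (mod 17)


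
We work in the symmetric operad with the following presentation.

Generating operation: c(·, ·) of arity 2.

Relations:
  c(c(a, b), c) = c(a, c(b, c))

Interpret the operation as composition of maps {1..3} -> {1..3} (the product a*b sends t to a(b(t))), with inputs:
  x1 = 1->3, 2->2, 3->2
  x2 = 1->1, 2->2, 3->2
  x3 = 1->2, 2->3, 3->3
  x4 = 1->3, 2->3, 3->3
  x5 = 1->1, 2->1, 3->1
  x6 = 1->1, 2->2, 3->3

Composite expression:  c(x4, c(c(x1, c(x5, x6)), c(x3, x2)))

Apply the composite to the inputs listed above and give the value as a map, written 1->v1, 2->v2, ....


1->3, 2->3, 3->3

c(x5, x6) = 1->1, 2->1, 3->1
c(x1, c(x5, x6)) = 1->3, 2->3, 3->3
c(x3, x2) = 1->2, 2->3, 3->3
c(c(x1, c(x5, x6)), c(x3, x2)) = 1->3, 2->3, 3->3
c(x4, c(c(x1, c(x5, x6)), c(x3, x2))) = 1->3, 2->3, 3->3


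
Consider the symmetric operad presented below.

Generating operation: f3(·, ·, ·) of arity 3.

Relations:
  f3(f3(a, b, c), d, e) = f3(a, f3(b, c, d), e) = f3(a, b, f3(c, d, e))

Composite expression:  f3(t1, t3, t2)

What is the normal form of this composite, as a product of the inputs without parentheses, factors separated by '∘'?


t1 ∘ t3 ∘ t2

Associativity of f3 dissolves the nesting; only the t-input order survives.
f3(t1, t3, t2) flattens to t1 ∘ t3 ∘ t2


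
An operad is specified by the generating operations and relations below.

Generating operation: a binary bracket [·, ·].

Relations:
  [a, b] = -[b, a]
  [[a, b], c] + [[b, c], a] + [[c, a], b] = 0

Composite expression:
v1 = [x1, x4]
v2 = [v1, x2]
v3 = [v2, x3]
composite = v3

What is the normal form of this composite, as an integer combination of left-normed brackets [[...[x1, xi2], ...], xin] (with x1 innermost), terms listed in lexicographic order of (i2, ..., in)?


Skip Jacobi rewriting: expand, keep x1-initial words, read off terms.
Composite bracket: [[[x1, x4], x2], x3]
Full expansion: 8 signed words from ab - ba (2^3 = 8).
Only words starting with x1 matter:
  x1x4x2x3 appears with sign +1, giving the term +[[[x1, x4], x2], x3]

[[[x1, x4], x2], x3]


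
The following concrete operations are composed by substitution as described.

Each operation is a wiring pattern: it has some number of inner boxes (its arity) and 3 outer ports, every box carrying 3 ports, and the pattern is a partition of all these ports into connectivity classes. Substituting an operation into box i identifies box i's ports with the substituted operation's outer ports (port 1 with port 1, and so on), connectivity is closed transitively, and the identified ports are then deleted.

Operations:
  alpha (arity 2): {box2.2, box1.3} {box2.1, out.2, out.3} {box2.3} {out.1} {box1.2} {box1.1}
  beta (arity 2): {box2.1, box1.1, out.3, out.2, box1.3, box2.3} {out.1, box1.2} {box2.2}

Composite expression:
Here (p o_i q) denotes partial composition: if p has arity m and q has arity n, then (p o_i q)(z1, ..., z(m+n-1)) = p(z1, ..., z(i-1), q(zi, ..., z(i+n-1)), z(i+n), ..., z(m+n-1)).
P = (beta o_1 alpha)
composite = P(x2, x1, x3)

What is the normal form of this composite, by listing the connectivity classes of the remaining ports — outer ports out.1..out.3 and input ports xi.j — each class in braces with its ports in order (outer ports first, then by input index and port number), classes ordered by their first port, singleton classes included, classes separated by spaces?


Two ports join when wires chain via beta-identified ports.
after alpha, the pattern on (x2, x1) reads {out.1} {out.2, out.3, x1.1} {x1.2, x2.3} {x1.3} {x2.1} {x2.2} (out.j = its outer ports)
after beta, the pattern on (x2, x1, x3) reads {out.1, out.2, out.3, x1.1, x3.1, x3.3} {x1.2, x2.3} {x1.3} {x2.1} {x2.2} {x3.2} (out.j = its outer ports)

{out.1, out.2, out.3, x1.1, x3.1, x3.3} {x1.2, x2.3} {x1.3} {x2.1} {x2.2} {x3.2}


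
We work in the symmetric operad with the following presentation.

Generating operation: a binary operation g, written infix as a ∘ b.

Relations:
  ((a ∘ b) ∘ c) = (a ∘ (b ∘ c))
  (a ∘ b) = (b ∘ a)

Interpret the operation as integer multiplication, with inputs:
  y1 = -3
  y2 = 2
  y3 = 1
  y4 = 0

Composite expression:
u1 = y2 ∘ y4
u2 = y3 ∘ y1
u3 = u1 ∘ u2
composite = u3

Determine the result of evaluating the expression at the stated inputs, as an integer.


(y2 ∘ y4) = 0
(y3 ∘ y1) = -3
((y2 ∘ y4) ∘ (y3 ∘ y1)) = 0

0


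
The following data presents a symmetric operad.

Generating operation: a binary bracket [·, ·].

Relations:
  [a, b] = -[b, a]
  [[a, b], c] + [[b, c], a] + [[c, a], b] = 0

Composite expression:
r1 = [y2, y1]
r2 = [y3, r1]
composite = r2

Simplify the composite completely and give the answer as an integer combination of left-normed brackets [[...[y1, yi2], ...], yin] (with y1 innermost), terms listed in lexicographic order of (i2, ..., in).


[[y1, y2], y3]

Expand each bracket as ab - ba; the y1-initial words give the coefficients.
Composite bracket: [y3, [y2, y1]]
Applying ab - ba throughout gives 4 signed words (2^2 = 4).
Only words starting with y1 matter:
  word y1y2y3 has sign +1, contributing +[[y1, y2], y3]


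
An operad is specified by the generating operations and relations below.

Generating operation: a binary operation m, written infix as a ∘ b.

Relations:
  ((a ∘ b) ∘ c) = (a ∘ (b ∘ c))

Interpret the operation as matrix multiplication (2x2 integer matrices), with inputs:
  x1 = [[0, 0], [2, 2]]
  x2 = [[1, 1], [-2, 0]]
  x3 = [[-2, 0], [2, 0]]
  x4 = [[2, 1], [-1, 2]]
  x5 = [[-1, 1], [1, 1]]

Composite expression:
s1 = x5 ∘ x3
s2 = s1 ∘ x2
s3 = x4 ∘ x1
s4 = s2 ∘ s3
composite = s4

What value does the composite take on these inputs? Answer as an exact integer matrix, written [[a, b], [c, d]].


(x5 ∘ x3) = [[4, 0], [0, 0]]
((x5 ∘ x3) ∘ x2) = [[4, 4], [0, 0]]
(x4 ∘ x1) = [[2, 2], [4, 4]]
(((x5 ∘ x3) ∘ x2) ∘ (x4 ∘ x1)) = [[24, 24], [0, 0]]

[[24, 24], [0, 0]]


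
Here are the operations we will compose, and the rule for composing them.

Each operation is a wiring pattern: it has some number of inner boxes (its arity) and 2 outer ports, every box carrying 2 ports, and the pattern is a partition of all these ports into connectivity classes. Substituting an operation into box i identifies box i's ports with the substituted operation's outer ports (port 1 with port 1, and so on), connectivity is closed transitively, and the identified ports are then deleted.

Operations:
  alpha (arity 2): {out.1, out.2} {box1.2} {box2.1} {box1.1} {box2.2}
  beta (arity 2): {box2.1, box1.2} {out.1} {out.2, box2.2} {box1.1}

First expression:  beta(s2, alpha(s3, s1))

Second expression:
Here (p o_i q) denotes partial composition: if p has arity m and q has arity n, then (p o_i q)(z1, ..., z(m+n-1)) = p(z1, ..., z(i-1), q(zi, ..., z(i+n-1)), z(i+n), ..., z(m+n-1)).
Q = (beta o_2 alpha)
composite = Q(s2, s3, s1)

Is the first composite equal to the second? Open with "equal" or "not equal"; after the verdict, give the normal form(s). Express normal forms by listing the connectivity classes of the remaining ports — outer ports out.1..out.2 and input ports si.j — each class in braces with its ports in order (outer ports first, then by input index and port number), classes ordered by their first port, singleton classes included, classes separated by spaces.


equal; the common form is {out.1} {out.2, s2.2} {s1.1} {s1.2} {s2.1} {s3.1} {s3.2}

Normal form of the first expression: {out.1} {out.2, s2.2} {s1.1} {s1.2} {s2.1} {s3.1} {s3.2}
Normal form of the second expression: {out.1} {out.2, s2.2} {s1.1} {s1.2} {s2.1} {s3.1} {s3.2}
Same normal form: equal.


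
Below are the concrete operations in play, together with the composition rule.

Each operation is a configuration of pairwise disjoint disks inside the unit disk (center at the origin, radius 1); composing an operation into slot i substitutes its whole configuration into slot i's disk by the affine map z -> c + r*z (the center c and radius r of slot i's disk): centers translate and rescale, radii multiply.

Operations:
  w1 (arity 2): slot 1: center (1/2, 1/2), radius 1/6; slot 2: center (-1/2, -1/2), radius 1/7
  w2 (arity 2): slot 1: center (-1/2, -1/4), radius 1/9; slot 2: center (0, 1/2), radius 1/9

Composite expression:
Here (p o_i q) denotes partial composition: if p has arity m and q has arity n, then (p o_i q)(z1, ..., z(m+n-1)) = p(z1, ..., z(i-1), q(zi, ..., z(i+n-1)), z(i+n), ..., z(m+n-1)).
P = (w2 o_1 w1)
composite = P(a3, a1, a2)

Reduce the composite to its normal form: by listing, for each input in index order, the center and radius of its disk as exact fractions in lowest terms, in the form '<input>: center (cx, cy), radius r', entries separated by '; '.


Only the slot chain above each a matters under w2; compose those maps.
input a3: applying the 2 nested substitutions gives center (-4/9, -7/36), radius 1/54
input a1: applying the 2 nested substitutions gives center (-5/9, -11/36), radius 1/63
input a2: applying the 1 nested substitution gives center (0, 1/2), radius 1/9

a1: center (-5/9, -11/36), radius 1/63; a2: center (0, 1/2), radius 1/9; a3: center (-4/9, -7/36), radius 1/54


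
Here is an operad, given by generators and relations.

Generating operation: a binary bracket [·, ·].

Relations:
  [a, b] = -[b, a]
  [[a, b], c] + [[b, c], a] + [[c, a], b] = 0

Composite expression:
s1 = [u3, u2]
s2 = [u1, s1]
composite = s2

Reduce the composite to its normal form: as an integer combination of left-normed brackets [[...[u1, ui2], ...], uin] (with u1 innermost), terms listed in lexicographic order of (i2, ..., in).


-[[u1, u2], u3] + [[u1, u3], u2]

Expand each bracket as ab - ba; the u1-initial words give the coefficients.
Composite bracket: [u1, [u3, u2]]
Under [a, b] = ab - ba we get 4 signed associative words (2^2 = 4).
Only words starting with u1 matter:
  the word u1u2u3 carries sign -1 and contributes -[[u1, u2], u3]
  the word u1u3u2 carries sign +1 and contributes +[[u1, u3], u2]


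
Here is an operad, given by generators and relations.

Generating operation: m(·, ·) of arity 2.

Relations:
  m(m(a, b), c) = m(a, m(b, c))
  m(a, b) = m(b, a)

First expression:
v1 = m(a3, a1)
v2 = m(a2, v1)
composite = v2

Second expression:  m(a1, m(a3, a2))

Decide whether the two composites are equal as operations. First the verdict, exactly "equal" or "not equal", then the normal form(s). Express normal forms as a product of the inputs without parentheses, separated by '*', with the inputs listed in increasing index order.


equal — both sides give a1 * a2 * a3


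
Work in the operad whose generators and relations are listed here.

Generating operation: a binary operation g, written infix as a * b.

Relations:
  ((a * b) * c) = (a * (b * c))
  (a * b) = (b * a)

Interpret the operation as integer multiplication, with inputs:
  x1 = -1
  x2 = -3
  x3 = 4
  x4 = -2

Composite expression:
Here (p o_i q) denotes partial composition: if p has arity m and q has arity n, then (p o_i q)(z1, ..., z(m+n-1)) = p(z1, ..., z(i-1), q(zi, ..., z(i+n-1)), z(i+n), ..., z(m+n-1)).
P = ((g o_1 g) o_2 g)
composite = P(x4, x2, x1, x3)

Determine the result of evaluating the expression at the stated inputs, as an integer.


(x2 * x1) = 3
(x4 * (x2 * x1)) = -6
((x4 * (x2 * x1)) * x3) = -24

-24


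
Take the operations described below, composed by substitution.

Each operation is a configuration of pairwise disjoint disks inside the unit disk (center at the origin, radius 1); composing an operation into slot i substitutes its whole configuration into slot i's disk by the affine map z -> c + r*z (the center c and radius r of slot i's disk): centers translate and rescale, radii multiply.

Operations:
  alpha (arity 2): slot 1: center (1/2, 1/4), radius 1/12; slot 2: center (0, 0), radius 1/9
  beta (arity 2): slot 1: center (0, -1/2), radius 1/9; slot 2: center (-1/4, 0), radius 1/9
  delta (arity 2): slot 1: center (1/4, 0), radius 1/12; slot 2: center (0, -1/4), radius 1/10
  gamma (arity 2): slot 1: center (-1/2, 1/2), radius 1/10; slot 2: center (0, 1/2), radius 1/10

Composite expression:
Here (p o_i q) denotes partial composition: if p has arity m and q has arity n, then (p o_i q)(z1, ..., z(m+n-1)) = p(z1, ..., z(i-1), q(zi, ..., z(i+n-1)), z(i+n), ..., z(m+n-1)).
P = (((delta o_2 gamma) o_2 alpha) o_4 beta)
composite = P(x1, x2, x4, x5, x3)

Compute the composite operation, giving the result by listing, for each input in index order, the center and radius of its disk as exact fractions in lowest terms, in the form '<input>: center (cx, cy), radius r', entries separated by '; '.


x1: center (1/4, 0), radius 1/12; x2: center (-9/200, -79/400), radius 1/1200; x3: center (-1/400, -1/5), radius 1/900; x4: center (-1/20, -1/5), radius 1/900; x5: center (0, -41/200), radius 1/900


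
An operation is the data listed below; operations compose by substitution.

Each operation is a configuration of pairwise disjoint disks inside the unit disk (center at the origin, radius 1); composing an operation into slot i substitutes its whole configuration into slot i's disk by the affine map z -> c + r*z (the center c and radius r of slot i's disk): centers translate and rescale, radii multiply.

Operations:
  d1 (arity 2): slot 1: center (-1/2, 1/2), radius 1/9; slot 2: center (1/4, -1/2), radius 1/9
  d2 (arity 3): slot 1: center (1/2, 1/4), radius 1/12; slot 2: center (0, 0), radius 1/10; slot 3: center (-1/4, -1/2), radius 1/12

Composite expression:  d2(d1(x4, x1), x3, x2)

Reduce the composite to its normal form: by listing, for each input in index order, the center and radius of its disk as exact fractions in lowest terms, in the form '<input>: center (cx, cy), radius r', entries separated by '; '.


x1: center (25/48, 5/24), radius 1/108; x2: center (-1/4, -1/2), radius 1/12; x3: center (0, 0), radius 1/10; x4: center (11/24, 7/24), radius 1/108

Nesting under d2 composes maps z -> c + r*z down each x-path.
input x4: composing its 2 substitution steps yields center (11/24, 7/24), radius 1/108
input x1: composing its 2 substitution steps yields center (25/48, 5/24), radius 1/108
input x3: composing its 1 substitution step yields center (0, 0), radius 1/10
input x2: composing its 1 substitution step yields center (-1/4, -1/2), radius 1/12


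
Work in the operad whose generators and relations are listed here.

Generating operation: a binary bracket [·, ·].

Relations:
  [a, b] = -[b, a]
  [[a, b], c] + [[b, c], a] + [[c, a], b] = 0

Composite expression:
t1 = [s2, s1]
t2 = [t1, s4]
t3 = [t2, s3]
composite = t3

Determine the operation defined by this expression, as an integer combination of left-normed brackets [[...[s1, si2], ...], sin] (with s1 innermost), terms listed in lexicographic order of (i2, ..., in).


-[[[s1, s2], s4], s3]

Expand each bracket as ab - ba; the s1-initial words give the coefficients.
Composite bracket: [[[s2, s1], s4], s3]
The bracket unfolds into 8 signed words via [a, b] = ab - ba (2^3 = 8).
Words beginning with s1 determine it all:
  sign of s1s2s4s3 is -1, so it contributes -[[[s1, s2], s4], s3]


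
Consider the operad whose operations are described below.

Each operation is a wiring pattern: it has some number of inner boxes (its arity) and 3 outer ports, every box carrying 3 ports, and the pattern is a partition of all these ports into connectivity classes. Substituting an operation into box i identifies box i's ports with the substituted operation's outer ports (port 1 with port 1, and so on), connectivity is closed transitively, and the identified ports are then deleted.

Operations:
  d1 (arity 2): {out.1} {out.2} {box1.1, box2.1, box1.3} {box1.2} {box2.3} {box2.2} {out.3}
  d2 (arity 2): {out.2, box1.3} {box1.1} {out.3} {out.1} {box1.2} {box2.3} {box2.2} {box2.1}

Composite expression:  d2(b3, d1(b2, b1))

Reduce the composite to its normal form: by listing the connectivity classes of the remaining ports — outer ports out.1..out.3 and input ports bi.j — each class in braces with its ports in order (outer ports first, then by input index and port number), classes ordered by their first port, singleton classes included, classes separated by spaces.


Substituting into d2 glues patterns; closure does the rest.
stage d1: inputs (b2, b1), connectivity {out.1} {out.2} {out.3} {b1.1, b2.1, b2.3} {b1.2} {b1.3} {b2.2}, out.j its boundary
stage d2: inputs (b3, b2, b1), connectivity {out.1} {out.2, b3.3} {out.3} {b1.1, b2.1, b2.3} {b1.2} {b1.3} {b2.2} {b3.1} {b3.2}, out.j its boundary

{out.1} {out.2, b3.3} {out.3} {b1.1, b2.1, b2.3} {b1.2} {b1.3} {b2.2} {b3.1} {b3.2}


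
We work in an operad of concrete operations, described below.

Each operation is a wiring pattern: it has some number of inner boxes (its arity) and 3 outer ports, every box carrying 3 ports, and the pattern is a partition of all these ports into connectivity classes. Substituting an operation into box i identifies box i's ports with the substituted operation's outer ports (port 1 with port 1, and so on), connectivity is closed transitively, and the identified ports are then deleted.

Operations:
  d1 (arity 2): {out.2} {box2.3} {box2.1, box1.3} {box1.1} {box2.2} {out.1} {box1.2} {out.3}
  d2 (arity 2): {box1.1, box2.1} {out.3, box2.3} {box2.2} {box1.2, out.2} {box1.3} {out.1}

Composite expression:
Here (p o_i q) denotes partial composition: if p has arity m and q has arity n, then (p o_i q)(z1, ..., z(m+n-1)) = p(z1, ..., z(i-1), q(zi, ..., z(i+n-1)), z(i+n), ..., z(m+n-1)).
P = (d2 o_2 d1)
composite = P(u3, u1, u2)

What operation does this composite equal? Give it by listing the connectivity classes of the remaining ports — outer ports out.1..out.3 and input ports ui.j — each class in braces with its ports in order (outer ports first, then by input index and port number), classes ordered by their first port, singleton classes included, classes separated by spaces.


Reachability decides: close wires over d2-identified ports.
composing d1 on (u1, u2), with out.j its own outer ports: {out.1} {out.2} {out.3} {u1.1} {u1.2} {u1.3, u2.1} {u2.2} {u2.3}
composing d2 on (u3, u1, u2), with out.j its own outer ports: {out.1} {out.2, u3.2} {out.3} {u1.1} {u1.2} {u1.3, u2.1} {u2.2} {u2.3} {u3.1} {u3.3}

{out.1} {out.2, u3.2} {out.3} {u1.1} {u1.2} {u1.3, u2.1} {u2.2} {u2.3} {u3.1} {u3.3}


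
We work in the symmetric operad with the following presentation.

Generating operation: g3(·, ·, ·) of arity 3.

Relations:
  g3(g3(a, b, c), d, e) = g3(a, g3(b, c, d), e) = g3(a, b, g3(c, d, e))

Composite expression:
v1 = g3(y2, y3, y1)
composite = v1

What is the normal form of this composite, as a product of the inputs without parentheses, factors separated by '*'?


y2 * y3 * y1

All parenthesizations of g3 agree; list the y-inputs left to right.
g3(y2, y3, y1) unparenthesizes to y2 * y3 * y1


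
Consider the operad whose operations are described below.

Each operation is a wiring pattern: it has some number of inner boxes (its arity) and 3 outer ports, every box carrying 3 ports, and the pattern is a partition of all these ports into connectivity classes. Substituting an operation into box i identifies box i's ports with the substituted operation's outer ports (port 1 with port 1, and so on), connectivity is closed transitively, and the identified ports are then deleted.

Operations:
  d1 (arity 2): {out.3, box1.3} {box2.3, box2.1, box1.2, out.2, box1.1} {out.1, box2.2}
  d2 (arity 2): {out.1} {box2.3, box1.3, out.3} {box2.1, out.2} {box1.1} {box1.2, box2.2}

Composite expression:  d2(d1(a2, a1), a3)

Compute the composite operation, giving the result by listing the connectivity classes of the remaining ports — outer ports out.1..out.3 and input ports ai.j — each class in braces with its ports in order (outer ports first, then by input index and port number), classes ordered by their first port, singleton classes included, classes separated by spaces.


{out.1} {out.2, a3.1} {out.3, a2.3, a3.3} {a1.1, a1.3, a2.1, a2.2, a3.2} {a1.2}


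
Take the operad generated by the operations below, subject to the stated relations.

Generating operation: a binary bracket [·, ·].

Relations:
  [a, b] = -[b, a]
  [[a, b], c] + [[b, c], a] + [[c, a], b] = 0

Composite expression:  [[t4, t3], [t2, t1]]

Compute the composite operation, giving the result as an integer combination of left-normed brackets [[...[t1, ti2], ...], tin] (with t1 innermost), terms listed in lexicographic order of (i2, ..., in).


-[[[t1, t2], t3], t4] + [[[t1, t2], t4], t3]

A multilinear Lie element is pinned by t1-initial words (t1 innermost).
Composite bracket: [[t4, t3], [t2, t1]]
Full expansion: 8 signed words from ab - ba (2^3 = 8).
The t1-initial words carry the normal form:
  sign of t1t2t3t4 is -1, so it contributes -[[[t1, t2], t3], t4]
  sign of t1t2t4t3 is +1, so it contributes +[[[t1, t2], t4], t3]


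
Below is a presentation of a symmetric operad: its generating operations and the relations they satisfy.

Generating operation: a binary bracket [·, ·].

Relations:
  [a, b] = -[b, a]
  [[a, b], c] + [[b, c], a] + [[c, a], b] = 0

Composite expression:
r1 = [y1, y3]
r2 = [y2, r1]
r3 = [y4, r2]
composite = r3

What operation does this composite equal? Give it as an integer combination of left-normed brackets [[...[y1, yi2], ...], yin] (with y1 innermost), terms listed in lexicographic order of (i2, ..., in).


Left-normed coefficients sit on the y1-initial expansion words.
Composite bracket: [y4, [y2, [y1, y3]]]
Full expansion: 8 signed words from ab - ba (2^3 = 8).
Keep just the words that open with y1:
  the word y1y3y2y4 carries sign +1 and contributes +[[[y1, y3], y2], y4]

[[[y1, y3], y2], y4]


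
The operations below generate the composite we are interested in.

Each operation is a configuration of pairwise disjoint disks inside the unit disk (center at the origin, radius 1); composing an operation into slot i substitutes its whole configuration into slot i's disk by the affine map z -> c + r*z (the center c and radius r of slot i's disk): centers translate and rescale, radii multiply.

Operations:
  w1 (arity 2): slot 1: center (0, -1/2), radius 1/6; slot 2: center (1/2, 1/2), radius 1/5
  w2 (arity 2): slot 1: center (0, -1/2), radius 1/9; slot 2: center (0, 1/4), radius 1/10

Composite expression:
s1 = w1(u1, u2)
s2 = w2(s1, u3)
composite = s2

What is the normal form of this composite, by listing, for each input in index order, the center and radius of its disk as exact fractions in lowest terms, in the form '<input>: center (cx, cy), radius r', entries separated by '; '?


u1: center (0, -5/9), radius 1/54; u2: center (1/18, -4/9), radius 1/45; u3: center (0, 1/4), radius 1/10

Follow each u-input down from w2: c' goes to c + r*c', radius to r*r'.
tracing u1 down its 2-map path: center (0, -5/9), radius 1/54
tracing u2 down its 2-map path: center (1/18, -4/9), radius 1/45
tracing u3 down its 1-map path: center (0, 1/4), radius 1/10


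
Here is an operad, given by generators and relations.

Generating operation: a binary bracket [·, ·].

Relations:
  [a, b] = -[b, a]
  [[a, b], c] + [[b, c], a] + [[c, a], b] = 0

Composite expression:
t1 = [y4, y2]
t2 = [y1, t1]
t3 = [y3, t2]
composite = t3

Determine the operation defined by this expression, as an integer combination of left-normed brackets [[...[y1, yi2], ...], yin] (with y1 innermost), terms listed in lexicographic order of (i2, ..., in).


[[[y1, y2], y4], y3] - [[[y1, y4], y2], y3]

A multilinear Lie element is pinned by y1-initial words (y1 innermost).
Composite bracket: [y3, [y1, [y4, y2]]]
The bracket unfolds into 8 signed words via [a, b] = ab - ba (2^3 = 8).
Words beginning with y1 determine it all:
  from y1y2y4y3, sign +1: term +[[[y1, y2], y4], y3]
  from y1y4y2y3, sign -1: term -[[[y1, y4], y2], y3]


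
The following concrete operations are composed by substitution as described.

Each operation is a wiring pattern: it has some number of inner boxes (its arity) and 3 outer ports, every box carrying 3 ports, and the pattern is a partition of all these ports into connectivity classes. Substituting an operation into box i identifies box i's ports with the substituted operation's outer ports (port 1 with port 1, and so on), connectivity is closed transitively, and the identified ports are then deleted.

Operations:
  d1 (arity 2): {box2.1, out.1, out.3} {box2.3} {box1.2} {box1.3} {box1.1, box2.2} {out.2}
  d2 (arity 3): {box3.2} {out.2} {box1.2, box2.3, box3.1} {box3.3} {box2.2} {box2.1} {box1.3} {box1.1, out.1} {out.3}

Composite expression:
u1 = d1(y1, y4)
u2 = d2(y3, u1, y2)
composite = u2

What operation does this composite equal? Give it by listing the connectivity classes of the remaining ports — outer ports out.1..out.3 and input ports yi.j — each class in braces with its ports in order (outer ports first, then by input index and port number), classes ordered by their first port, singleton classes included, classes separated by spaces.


Connectivity passes through glued d2-boundaries; trace each wire chain.
after d1, the pattern on (y1, y4) reads {out.1, out.3, y4.1} {out.2} {y1.1, y4.2} {y1.2} {y1.3} {y4.3} (out.j = its outer ports)
after d2, the pattern on (y3, y1, y4, y2) reads {out.1, y3.1} {out.2} {out.3} {y1.1, y4.2} {y1.2} {y1.3} {y2.1, y3.2, y4.1} {y2.2} {y2.3} {y3.3} {y4.3} (out.j = its outer ports)

{out.1, y3.1} {out.2} {out.3} {y1.1, y4.2} {y1.2} {y1.3} {y2.1, y3.2, y4.1} {y2.2} {y2.3} {y3.3} {y4.3}


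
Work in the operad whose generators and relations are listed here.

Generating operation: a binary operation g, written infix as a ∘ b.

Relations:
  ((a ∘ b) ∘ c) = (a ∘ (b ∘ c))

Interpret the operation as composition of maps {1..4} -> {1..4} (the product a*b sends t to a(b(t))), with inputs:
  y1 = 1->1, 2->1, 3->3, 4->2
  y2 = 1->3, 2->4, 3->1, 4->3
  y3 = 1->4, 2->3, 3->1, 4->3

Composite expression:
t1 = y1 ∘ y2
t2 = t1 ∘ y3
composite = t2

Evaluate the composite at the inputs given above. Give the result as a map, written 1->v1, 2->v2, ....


(y1 ∘ y2) = 1->3, 2->2, 3->1, 4->3
((y1 ∘ y2) ∘ y3) = 1->3, 2->1, 3->3, 4->1

1->3, 2->1, 3->3, 4->1


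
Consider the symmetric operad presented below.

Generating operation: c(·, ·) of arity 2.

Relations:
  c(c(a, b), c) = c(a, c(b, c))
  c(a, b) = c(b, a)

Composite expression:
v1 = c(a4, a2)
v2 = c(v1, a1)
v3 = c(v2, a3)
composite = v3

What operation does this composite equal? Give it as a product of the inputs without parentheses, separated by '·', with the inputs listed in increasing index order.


a1 · a2 · a3 · a4


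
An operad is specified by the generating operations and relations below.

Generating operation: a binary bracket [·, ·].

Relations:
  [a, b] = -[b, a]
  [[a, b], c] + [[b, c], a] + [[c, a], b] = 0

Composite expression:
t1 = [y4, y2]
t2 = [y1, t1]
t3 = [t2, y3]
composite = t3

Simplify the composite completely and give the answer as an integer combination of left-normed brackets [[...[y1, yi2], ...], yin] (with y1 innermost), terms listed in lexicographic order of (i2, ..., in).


-[[[y1, y2], y4], y3] + [[[y1, y4], y2], y3]

In the tensor algebra, words opening y1 carry the y1-anchored form.
Composite bracket: [[y1, [y4, y2]], y3]
The bracket unfolds into 8 signed words via [a, b] = ab - ba (2^3 = 8).
Words beginning with y1 determine it all:
  y1y2y4y3 (sign -1) contributes -[[[y1, y2], y4], y3]
  y1y4y2y3 (sign +1) contributes +[[[y1, y4], y2], y3]


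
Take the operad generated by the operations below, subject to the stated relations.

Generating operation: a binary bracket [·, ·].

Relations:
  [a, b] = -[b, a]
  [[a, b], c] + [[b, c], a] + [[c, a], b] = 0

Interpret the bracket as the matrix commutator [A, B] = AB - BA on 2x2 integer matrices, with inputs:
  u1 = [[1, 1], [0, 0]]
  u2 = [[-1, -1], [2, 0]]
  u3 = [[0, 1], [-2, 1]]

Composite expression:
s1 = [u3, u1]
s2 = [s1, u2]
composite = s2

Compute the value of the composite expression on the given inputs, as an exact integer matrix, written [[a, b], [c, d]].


[u3, u1] = [[2, -2], [-2, -2]]
[[u3, u1], u2] = [[-6, -6], [-6, 6]]

[[-6, -6], [-6, 6]]


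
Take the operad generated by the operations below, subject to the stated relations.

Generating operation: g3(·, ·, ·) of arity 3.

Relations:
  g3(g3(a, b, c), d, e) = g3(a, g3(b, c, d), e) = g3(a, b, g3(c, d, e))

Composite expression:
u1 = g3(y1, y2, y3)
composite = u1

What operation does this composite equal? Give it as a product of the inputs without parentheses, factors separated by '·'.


y1 · y2 · y3


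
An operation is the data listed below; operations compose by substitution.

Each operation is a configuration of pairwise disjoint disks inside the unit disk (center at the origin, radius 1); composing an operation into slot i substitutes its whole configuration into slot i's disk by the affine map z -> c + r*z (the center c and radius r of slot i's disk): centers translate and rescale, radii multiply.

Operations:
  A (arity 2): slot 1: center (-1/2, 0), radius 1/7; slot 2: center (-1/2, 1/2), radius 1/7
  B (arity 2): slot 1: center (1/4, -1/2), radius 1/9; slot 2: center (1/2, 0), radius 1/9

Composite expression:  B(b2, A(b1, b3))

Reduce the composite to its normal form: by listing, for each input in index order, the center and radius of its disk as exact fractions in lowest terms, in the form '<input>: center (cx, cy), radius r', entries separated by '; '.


Below B, radii multiply path by path; the b-disk centers shift.
b2: after 1 affine step, its disk has center (1/4, -1/2), radius 1/9
b1: after 2 affine steps, its disk has center (4/9, 0), radius 1/63
b3: after 2 affine steps, its disk has center (4/9, 1/18), radius 1/63

b1: center (4/9, 0), radius 1/63; b2: center (1/4, -1/2), radius 1/9; b3: center (4/9, 1/18), radius 1/63


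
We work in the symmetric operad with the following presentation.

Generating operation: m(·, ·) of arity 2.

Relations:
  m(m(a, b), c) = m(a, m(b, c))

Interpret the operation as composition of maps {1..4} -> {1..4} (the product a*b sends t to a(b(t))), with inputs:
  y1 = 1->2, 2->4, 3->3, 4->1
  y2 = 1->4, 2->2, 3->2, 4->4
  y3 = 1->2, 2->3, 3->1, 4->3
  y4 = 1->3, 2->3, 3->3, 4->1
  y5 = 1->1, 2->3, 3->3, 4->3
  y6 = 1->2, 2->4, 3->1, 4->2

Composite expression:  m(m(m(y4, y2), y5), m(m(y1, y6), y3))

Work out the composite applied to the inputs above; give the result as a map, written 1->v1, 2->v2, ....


1->1, 2->3, 3->3, 4->3

m(y4, y2) = 1->1, 2->3, 3->3, 4->1
m(m(y4, y2), y5) = 1->1, 2->3, 3->3, 4->3
m(y1, y6) = 1->4, 2->1, 3->2, 4->4
m(m(y1, y6), y3) = 1->1, 2->2, 3->4, 4->2
m(m(m(y4, y2), y5), m(m(y1, y6), y3)) = 1->1, 2->3, 3->3, 4->3


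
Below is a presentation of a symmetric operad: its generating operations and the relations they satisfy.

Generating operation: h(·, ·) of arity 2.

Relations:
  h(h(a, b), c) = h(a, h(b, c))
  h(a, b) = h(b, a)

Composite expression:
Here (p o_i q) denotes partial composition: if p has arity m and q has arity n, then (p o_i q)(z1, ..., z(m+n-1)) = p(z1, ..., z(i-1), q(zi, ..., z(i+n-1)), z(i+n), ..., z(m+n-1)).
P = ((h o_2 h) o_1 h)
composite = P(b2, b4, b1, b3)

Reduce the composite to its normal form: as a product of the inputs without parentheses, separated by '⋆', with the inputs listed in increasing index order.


b1 ⋆ b2 ⋆ b3 ⋆ b4

With h associative and commutative, the b-input set is all that matters.
h(b2, b4) spells out as b2 ⋆ b4
h(b1, b3) spells out as b1 ⋆ b3
h(h(b2, b4), h(b1, b3)) spells out as b2 ⋆ b4 ⋆ b1 ⋆ b3
the factors in increasing index order: b1 ⋆ b2 ⋆ b3 ⋆ b4


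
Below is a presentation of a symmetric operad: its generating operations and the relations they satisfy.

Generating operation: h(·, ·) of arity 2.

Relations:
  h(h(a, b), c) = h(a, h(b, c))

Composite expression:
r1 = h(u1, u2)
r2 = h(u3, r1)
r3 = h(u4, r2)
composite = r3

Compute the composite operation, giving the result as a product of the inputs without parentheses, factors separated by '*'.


u4 * u3 * u1 * u2

The h-tree's shape is irrelevant; the u-reading-order decides.
h(u1, u2) linearizes to u1 * u2
h(u3, h(u1, u2)) linearizes to u3 * u1 * u2
h(u4, h(u3, h(u1, u2))) linearizes to u4 * u3 * u1 * u2


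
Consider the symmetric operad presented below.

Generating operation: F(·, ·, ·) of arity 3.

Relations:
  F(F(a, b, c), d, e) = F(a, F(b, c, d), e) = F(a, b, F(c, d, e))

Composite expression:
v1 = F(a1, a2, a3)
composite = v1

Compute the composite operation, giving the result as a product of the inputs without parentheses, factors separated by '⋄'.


a1 ⋄ a2 ⋄ a3


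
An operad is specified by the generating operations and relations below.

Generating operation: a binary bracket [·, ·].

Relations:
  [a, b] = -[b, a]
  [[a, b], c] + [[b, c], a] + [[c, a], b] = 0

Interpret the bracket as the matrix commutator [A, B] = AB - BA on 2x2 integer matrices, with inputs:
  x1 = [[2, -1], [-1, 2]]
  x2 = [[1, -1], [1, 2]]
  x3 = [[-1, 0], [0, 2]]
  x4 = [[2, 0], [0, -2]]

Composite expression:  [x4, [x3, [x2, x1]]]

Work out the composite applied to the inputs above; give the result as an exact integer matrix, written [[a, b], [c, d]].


[[0, -12], [12, 0]]

[x2, x1] = [[2, 1], [-1, -2]]
[x3, [x2, x1]] = [[0, -3], [-3, 0]]
[x4, [x3, [x2, x1]]] = [[0, -12], [12, 0]]


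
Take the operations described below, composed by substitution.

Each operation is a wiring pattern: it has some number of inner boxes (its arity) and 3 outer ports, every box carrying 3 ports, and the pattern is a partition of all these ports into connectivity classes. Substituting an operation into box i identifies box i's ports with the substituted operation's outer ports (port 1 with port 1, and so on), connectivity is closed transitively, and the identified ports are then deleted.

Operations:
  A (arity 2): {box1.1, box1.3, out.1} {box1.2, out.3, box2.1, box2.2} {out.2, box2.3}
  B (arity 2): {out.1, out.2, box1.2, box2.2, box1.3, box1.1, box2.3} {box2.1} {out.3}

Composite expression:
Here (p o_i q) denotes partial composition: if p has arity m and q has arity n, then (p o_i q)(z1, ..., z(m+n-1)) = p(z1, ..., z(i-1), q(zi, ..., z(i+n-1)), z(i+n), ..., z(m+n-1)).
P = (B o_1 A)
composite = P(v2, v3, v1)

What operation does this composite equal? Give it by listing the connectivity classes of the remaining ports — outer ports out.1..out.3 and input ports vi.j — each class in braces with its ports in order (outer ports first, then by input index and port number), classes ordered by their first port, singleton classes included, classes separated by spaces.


Connectivity passes through glued B-boundaries; trace each wire chain.
through A, on inputs (v2, v3): {out.1, v2.1, v2.3} {out.2, v3.3} {out.3, v2.2, v3.1, v3.2} (out.j = stage outer ports)
through B, on inputs (v2, v3, v1): {out.1, out.2, v1.2, v1.3, v2.1, v2.2, v2.3, v3.1, v3.2, v3.3} {out.3} {v1.1} (out.j = stage outer ports)

{out.1, out.2, v1.2, v1.3, v2.1, v2.2, v2.3, v3.1, v3.2, v3.3} {out.3} {v1.1}
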